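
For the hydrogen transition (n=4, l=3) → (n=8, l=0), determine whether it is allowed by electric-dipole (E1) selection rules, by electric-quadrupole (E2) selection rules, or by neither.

neither

Δl = 0 − 3 = -3; l_i + l_f = 3.
E1 (Δl = ±1): not satisfied.
E2 (Δl = 0,±2, l_i+l_f ≥ 2): not satisfied.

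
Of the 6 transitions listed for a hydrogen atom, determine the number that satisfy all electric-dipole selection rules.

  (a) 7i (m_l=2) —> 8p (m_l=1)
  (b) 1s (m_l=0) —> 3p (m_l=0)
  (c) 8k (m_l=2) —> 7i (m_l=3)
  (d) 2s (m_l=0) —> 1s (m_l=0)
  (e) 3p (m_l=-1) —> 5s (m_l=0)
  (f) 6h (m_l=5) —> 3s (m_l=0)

3

(a) forbidden — Δl = -5 (E1 requires Δl = ±1)
(b) allowed
(c) allowed
(d) forbidden — Δl = +0 (E1 requires Δl = ±1)
(e) allowed
(f) forbidden — Δl = -5 (E1 requires Δl = ±1); Δm_l = -5 (E1 requires Δm_l = 0, ±1)
Total allowed: 3 of 6.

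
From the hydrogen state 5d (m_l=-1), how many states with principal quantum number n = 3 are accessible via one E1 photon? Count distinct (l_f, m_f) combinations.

E1 requires Δl = ±1, so l_f ∈ {1, 3}; with 0 ≤ l_f ≤ n_f−1 = 2, the allowed l_f values are {1}.
For l_f = 1: m_f ∈ {m_i−1, m_i, m_i+1} ∩ [−1, 1] = {-1, 0} → 2 states.
Total: 2.

2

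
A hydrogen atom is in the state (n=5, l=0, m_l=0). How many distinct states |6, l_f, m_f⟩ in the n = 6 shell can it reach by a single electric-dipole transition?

E1 requires Δl = ±1, so l_f ∈ {-1, 1}; with 0 ≤ l_f ≤ n_f−1 = 5, the allowed l_f values are {1}.
For l_f = 1: m_f ∈ {m_i−1, m_i, m_i+1} ∩ [−1, 1] = {-1, 0, 1} → 3 states.
Total: 3.

3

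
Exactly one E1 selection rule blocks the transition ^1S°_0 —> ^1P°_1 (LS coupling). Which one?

Parity must change: odd → odd — violated.
ΔS = 0: S: 0 → 0 — satisfied.
ΔL = 0, ±1 (not L=0↔0): L: 0 → 1, ΔL = +1 — satisfied.
ΔJ = 0, ±1 (not J=0↔0): J: 0 → 1, ΔJ = +1 — satisfied.

parity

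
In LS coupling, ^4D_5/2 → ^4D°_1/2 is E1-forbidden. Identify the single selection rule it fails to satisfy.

Initial level: S=3/2, L=2, J=5/2, parity even. Final level: S=3/2, L=2, J=1/2, parity odd.
Parity must change: even → odd — passes.
ΔS = 0: S: 3/2 → 3/2 — passes.
ΔL = 0, ±1 (not L=0↔0): L: 2 → 2, ΔL = +0 — passes.
ΔJ = 0, ±1 (not J=0↔0): J: 5/2 → 1/2, ΔJ = -2 — fails.

the ΔJ = 0, ±1 rule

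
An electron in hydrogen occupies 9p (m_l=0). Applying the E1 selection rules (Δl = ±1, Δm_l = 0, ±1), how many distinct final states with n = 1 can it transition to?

E1 requires Δl = ±1, so l_f ∈ {0, 2}; with 0 ≤ l_f ≤ n_f−1 = 0, the allowed l_f values are {0}.
For l_f = 0: m_f ∈ {m_i−1, m_i, m_i+1} ∩ [−0, 0] = {0} → 1 state.
Total: 1.

1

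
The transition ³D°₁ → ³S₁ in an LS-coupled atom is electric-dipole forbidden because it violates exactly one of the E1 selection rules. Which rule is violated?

Initial level: S=1, L=2, J=1, parity odd. Final level: S=1, L=0, J=1, parity even.
ΔL = 0, ±1 (not L=0↔0): L: 2 → 0, ΔL = -2 — fails.
ΔS = 0: S: 1 → 1 — ok.
Parity must change: odd → even — ok.
ΔJ = 0, ±1 (not J=0↔0): J: 1 → 1, ΔJ = +0 — ok.

the ΔL = 0, ±1 rule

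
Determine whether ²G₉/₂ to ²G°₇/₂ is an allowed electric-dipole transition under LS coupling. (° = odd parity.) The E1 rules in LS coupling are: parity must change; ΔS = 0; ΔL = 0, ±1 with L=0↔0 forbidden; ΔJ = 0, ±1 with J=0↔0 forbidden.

Initial level: S=1/2, L=4, J=9/2, parity even. Final level: S=1/2, L=4, J=7/2, parity odd.
Parity must change: even → odd — ok.
ΔS = 0: S: 1/2 → 1/2 — ok.
ΔL = 0, ±1 (not L=0↔0): L: 4 → 4, ΔL = +0 — ok.
ΔJ = 0, ±1 (not J=0↔0): J: 9/2 → 7/2, ΔJ = -1 — ok.
All four E1 rules are satisfied.

allowed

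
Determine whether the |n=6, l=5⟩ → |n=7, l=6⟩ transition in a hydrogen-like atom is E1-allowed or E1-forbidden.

allowed

Initial l = 5, final l = 6, so Δl = +1. E1 requires Δl = ±1: ok.
All E1 selection rules are satisfied.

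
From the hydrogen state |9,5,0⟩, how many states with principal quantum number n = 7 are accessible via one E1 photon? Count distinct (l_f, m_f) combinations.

E1 requires Δl = ±1, so l_f ∈ {4, 6}; with 0 ≤ l_f ≤ n_f−1 = 6, the allowed l_f values are {4, 6}.
For l_f = 4: m_f ∈ {m_i−1, m_i, m_i+1} ∩ [−4, 4] = {-1, 0, 1} → 3 states.
For l_f = 6: m_f ∈ {m_i−1, m_i, m_i+1} ∩ [−6, 6] = {-1, 0, 1} → 3 states.
Total: 6.

6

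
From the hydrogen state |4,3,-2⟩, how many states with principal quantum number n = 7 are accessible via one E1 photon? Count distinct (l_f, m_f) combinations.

E1 requires Δl = ±1, so l_f ∈ {2, 4}; with 0 ≤ l_f ≤ n_f−1 = 6, the allowed l_f values are {2, 4}.
For l_f = 2: m_f ∈ {m_i−1, m_i, m_i+1} ∩ [−2, 2] = {-2, -1} → 2 states.
For l_f = 4: m_f ∈ {m_i−1, m_i, m_i+1} ∩ [−4, 4] = {-3, -2, -1} → 3 states.
Total: 5.

5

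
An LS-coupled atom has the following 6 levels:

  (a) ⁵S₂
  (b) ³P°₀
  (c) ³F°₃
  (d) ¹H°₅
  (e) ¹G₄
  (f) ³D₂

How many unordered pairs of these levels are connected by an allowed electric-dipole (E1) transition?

(a)–(b): forbidden (ΔS, ΔJ).
(a)–(c): forbidden (ΔS, ΔL).
(a)–(d): forbidden (ΔS, ΔL, ΔJ).
(a)–(e): forbidden (parity, ΔS, ΔL, ΔJ).
(a)–(f): forbidden (parity, ΔS, ΔL).
(b)–(c): forbidden (parity, ΔL, ΔJ).
(b)–(d): forbidden (parity, ΔS, ΔL, ΔJ).
(b)–(e): forbidden (ΔS, ΔL, ΔJ).
(b)–(f): forbidden (ΔJ).
(c)–(d): forbidden (parity, ΔS, ΔL, ΔJ).
(c)–(e): forbidden (ΔS).
(c)–(f): allowed.
(d)–(e): allowed.
(d)–(f): forbidden (ΔS, ΔL, ΔJ).
(e)–(f): forbidden (parity, ΔS, ΔL, ΔJ).
Allowed pairs: 2 of 15.

2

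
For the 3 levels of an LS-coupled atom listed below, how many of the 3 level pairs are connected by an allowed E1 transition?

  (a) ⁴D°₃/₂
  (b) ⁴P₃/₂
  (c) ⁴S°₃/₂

2

(a)–(b): allowed.
(a)–(c): forbidden (parity, ΔL).
(b)–(c): allowed.
Allowed pairs: 2 of 3.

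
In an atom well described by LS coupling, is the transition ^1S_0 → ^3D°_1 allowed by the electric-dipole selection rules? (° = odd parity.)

forbidden

Reading off the term symbols: S 0→1, L 0→2, J 0→1, parity even→odd.
Parity must change: even → odd — ✓.
ΔS = 0: S: 0 → 1 — ✗.
ΔL = 0, ±1 (not L=0↔0): L: 0 → 2, ΔL = +2 — ✗.
ΔJ = 0, ±1 (not J=0↔0): J: 0 → 1, ΔJ = +1 — ✓.
Rule(s) violated: ΔS, ΔL.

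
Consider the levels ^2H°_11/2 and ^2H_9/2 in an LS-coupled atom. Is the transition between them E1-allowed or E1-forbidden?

allowed

Initial level: S=1/2, L=5, J=11/2, parity odd. Final level: S=1/2, L=5, J=9/2, parity even.
Parity must change: odd → even — passes.
ΔS = 0: S: 1/2 → 1/2 — passes.
ΔL = 0, ±1 (not L=0↔0): L: 5 → 5, ΔL = +0 — passes.
ΔJ = 0, ±1 (not J=0↔0): J: 11/2 → 9/2, ΔJ = -1 — passes.
All four E1 rules are satisfied.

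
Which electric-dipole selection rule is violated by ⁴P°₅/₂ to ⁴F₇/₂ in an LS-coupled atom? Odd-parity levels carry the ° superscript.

the ΔL = 0, ±1 rule

Reading off the term symbols: S 3/2→3/2, L 1→3, J 5/2→7/2, parity odd→even.
ΔL = 0, ±1 (not L=0↔0): L: 1 → 3, ΔL = +2 — ✗.
ΔJ = 0, ±1 (not J=0↔0): J: 5/2 → 7/2, ΔJ = +1 — ✓.
Parity must change: odd → even — ✓.
ΔS = 0: S: 3/2 → 3/2 — ✓.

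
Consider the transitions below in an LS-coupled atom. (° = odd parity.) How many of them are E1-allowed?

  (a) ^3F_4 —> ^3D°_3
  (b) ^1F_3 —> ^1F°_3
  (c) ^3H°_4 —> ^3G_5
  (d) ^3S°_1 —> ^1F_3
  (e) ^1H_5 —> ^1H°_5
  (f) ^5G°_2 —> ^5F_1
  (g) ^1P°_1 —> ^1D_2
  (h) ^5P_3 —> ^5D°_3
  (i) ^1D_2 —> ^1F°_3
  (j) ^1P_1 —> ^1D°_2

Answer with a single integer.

9

(a) allowed
(b) allowed
(c) allowed
(d) forbidden (ΔS, ΔL, ΔJ fail)
(e) allowed
(f) allowed
(g) allowed
(h) allowed
(i) allowed
(j) allowed
Total allowed: 9 of 10.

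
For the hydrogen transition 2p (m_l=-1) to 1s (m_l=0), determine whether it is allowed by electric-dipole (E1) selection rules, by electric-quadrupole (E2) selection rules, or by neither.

Δl = 0 − 1 = -1; l_i + l_f = 1.
Δm_l = +1.
E1 (Δl = ±1, |Δm_l| ≤ 1): satisfied.
E2 (Δl = 0,±2, l_i+l_f ≥ 2, |Δm_l| ≤ 2): not satisfied.

E1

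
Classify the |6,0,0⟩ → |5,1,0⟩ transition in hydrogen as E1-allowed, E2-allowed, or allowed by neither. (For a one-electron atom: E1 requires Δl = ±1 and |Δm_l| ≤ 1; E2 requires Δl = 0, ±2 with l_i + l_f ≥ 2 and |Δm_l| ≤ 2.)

Δl = 1 − 0 = +1; l_i + l_f = 1.
Δm_l = +0.
E1 (Δl = ±1, |Δm_l| ≤ 1): satisfied.
E2 (Δl = 0,±2, l_i+l_f ≥ 2, |Δm_l| ≤ 2): not satisfied.

E1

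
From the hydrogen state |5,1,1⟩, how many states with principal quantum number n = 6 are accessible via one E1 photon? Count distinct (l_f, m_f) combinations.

4

E1 requires Δl = ±1, so l_f ∈ {0, 2}; with 0 ≤ l_f ≤ n_f−1 = 5, the allowed l_f values are {0, 2}.
For l_f = 0: m_f ∈ {m_i−1, m_i, m_i+1} ∩ [−0, 0] = {0} → 1 state.
For l_f = 2: m_f ∈ {m_i−1, m_i, m_i+1} ∩ [−2, 2] = {0, 1, 2} → 3 states.
Total: 4.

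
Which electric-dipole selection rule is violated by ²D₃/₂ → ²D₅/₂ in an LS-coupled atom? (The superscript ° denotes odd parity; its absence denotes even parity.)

Initial level: S=1/2, L=2, J=3/2, parity even. Final level: S=1/2, L=2, J=5/2, parity even.
Parity must change: even → even — ✗.
ΔS = 0: S: 1/2 → 1/2 — ✓.
ΔL = 0, ±1 (not L=0↔0): L: 2 → 2, ΔL = +0 — ✓.
ΔJ = 0, ±1 (not J=0↔0): J: 3/2 → 5/2, ΔJ = +1 — ✓.

parity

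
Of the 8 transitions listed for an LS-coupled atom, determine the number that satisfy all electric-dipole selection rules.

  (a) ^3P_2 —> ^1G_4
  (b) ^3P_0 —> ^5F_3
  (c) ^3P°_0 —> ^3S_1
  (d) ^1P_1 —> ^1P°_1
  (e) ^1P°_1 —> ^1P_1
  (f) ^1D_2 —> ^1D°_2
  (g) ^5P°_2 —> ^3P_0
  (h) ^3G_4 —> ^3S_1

(a) forbidden (parity, ΔS, ΔL, ΔJ fail)
(b) forbidden (parity, ΔS, ΔL, ΔJ fail)
(c) allowed
(d) allowed
(e) allowed
(f) allowed
(g) forbidden (ΔS, ΔJ fail)
(h) forbidden (parity, ΔL, ΔJ fail)
Total allowed: 4 of 8.

4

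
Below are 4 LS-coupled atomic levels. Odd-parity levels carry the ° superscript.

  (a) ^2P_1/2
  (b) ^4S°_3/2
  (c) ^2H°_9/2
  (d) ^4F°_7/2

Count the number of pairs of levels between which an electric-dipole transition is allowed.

0

(a)–(b): forbidden (ΔS).
(a)–(c): forbidden (ΔL, ΔJ).
(a)–(d): forbidden (ΔS, ΔL, ΔJ).
(b)–(c): forbidden (parity, ΔS, ΔL, ΔJ).
(b)–(d): forbidden (parity, ΔL, ΔJ).
(c)–(d): forbidden (parity, ΔS, ΔL).
Allowed pairs: 0 of 6.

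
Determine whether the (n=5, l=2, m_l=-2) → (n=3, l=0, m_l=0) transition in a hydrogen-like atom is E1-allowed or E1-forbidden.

Δl = 0 − 2 = -2; the E1 rule Δl = ±1 is violated.
Δm_l = 0 − (-2) = +2. E1 requires Δm_l = 0, ±1: violated.
The transition is electric-dipole forbidden.

forbidden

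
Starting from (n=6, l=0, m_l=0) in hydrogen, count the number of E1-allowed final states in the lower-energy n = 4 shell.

3

E1 requires Δl = ±1, so l_f ∈ {-1, 1}; with 0 ≤ l_f ≤ n_f−1 = 3, the allowed l_f values are {1}.
For l_f = 1: m_f ∈ {m_i−1, m_i, m_i+1} ∩ [−1, 1] = {-1, 0, 1} → 3 states.
Total: 3.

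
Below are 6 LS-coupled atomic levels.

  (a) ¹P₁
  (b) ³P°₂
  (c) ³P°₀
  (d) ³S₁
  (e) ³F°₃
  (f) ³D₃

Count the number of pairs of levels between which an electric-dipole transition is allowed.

4

(a)–(b): forbidden (ΔS).
(a)–(c): forbidden (ΔS).
(a)–(d): forbidden (parity, ΔS).
(a)–(e): forbidden (ΔS, ΔL, ΔJ).
(a)–(f): forbidden (parity, ΔS, ΔJ).
(b)–(c): forbidden (parity, ΔJ).
(b)–(d): allowed.
(b)–(e): forbidden (parity, ΔL).
(b)–(f): allowed.
(c)–(d): allowed.
(c)–(e): forbidden (parity, ΔL, ΔJ).
(c)–(f): forbidden (ΔJ).
(d)–(e): forbidden (ΔL, ΔJ).
(d)–(f): forbidden (parity, ΔL, ΔJ).
(e)–(f): allowed.
Allowed pairs: 4 of 15.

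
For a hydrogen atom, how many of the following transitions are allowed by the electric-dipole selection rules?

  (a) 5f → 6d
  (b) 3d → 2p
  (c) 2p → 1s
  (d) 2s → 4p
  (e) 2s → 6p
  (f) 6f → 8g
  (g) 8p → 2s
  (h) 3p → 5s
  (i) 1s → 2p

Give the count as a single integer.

9

(a) allowed
(b) allowed
(c) allowed
(d) allowed
(e) allowed
(f) allowed
(g) allowed
(h) allowed
(i) allowed
Total allowed: 9 of 9.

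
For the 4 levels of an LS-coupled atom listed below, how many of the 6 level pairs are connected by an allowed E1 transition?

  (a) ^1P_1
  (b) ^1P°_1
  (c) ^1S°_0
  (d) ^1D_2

3

(a)–(b): allowed.
(a)–(c): allowed.
(a)–(d): forbidden (parity).
(b)–(c): forbidden (parity).
(b)–(d): allowed.
(c)–(d): forbidden (ΔL, ΔJ).
Allowed pairs: 3 of 6.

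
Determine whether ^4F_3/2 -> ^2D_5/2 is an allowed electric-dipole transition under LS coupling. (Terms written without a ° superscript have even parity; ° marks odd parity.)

Reading off the term symbols: S 3/2→1/2, L 3→2, J 3/2→5/2, parity even→even.
Parity must change: even → even — fails.
ΔS = 0: S: 3/2 → 1/2 — fails.
ΔJ = 0, ±1 (not J=0↔0): J: 3/2 → 5/2, ΔJ = +1 — passes.
ΔL = 0, ±1 (not L=0↔0): L: 3 → 2, ΔL = -1 — passes.
Rule(s) violated: parity, ΔS.

forbidden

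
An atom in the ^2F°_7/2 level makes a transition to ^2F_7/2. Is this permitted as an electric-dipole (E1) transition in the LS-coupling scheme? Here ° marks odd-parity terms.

Initial level: S=1/2, L=3, J=7/2, parity odd. Final level: S=1/2, L=3, J=7/2, parity even.
Parity must change: odd → even — ✓.
ΔS = 0: S: 1/2 → 1/2 — ✓.
ΔL = 0, ±1 (not L=0↔0): L: 3 → 3, ΔL = +0 — ✓.
ΔJ = 0, ±1 (not J=0↔0): J: 7/2 → 7/2, ΔJ = +0 — ✓.
All four E1 rules are satisfied.

allowed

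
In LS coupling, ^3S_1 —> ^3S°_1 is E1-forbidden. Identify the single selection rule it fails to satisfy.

the L=0 ↔ L=0 exclusion

Reading off the term symbols: S 1→1, L 0→0, J 1→1, parity even→odd.
Parity must change: even → odd — ok.
ΔS = 0: S: 1 → 1 — ok.
ΔL = 0, ±1 (not L=0↔0): L: 0 → 0, ΔL = +0 — fails.
ΔJ = 0, ±1 (not J=0↔0): J: 1 → 1, ΔJ = +0 — ok.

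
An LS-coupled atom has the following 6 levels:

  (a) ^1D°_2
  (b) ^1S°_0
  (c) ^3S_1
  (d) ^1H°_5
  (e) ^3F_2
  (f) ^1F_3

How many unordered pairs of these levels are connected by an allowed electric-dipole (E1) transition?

(a)–(b): forbidden (parity, ΔL, ΔJ).
(a)–(c): forbidden (ΔS, ΔL).
(a)–(d): forbidden (parity, ΔL, ΔJ).
(a)–(e): forbidden (ΔS).
(a)–(f): allowed.
(b)–(c): forbidden (ΔS, ΔL).
(b)–(d): forbidden (parity, ΔL, ΔJ).
(b)–(e): forbidden (ΔS, ΔL, ΔJ).
(b)–(f): forbidden (ΔL, ΔJ).
(c)–(d): forbidden (ΔS, ΔL, ΔJ).
(c)–(e): forbidden (parity, ΔL).
(c)–(f): forbidden (parity, ΔS, ΔL, ΔJ).
(d)–(e): forbidden (ΔS, ΔL, ΔJ).
(d)–(f): forbidden (ΔL, ΔJ).
(e)–(f): forbidden (parity, ΔS).
Allowed pairs: 1 of 15.

1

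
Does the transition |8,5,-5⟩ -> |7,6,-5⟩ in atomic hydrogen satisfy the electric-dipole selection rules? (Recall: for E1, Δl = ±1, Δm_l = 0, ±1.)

allowed

Initial l = 5, final l = 6, so Δl = +1. E1 requires Δl = ±1: ✓.
m_l: -5 → -5 (Δm_l = +0). |Δm_l| ≤ 1 ✓.
All E1 selection rules are satisfied.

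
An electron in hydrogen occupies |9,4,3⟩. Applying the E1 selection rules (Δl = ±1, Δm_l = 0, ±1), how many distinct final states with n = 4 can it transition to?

2

E1 requires Δl = ±1, so l_f ∈ {3, 5}; with 0 ≤ l_f ≤ n_f−1 = 3, the allowed l_f values are {3}.
For l_f = 3: m_f ∈ {m_i−1, m_i, m_i+1} ∩ [−3, 3] = {2, 3} → 2 states.
Total: 2.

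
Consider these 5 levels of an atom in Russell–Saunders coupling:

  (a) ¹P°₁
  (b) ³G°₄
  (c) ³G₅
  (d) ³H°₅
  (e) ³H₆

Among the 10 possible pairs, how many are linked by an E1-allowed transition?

3

(a)–(b): forbidden (parity, ΔS, ΔL, ΔJ).
(a)–(c): forbidden (ΔS, ΔL, ΔJ).
(a)–(d): forbidden (parity, ΔS, ΔL, ΔJ).
(a)–(e): forbidden (ΔS, ΔL, ΔJ).
(b)–(c): allowed.
(b)–(d): forbidden (parity).
(b)–(e): forbidden (ΔJ).
(c)–(d): allowed.
(c)–(e): forbidden (parity).
(d)–(e): allowed.
Allowed pairs: 3 of 10.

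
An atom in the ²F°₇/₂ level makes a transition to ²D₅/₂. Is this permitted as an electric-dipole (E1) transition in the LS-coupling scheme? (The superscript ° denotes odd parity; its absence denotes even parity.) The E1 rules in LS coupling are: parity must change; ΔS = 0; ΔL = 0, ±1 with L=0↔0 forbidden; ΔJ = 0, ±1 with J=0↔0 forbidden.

Parity must change: odd → even — passes.
ΔS = 0: S: 1/2 → 1/2 — passes.
ΔL = 0, ±1 (not L=0↔0): L: 3 → 2, ΔL = -1 — passes.
ΔJ = 0, ±1 (not J=0↔0): J: 7/2 → 5/2, ΔJ = -1 — passes.
All four E1 rules are satisfied.

allowed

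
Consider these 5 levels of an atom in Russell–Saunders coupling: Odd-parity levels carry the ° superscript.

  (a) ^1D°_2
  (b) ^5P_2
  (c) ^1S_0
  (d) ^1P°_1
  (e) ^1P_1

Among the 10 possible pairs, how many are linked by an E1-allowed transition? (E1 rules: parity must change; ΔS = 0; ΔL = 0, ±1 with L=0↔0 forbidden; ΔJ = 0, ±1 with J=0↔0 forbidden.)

(a)–(b): forbidden (ΔS).
(a)–(c): forbidden (ΔL, ΔJ).
(a)–(d): forbidden (parity).
(a)–(e): allowed.
(b)–(c): forbidden (parity, ΔS, ΔJ).
(b)–(d): forbidden (ΔS).
(b)–(e): forbidden (parity, ΔS).
(c)–(d): allowed.
(c)–(e): forbidden (parity).
(d)–(e): allowed.
Allowed pairs: 3 of 10.

3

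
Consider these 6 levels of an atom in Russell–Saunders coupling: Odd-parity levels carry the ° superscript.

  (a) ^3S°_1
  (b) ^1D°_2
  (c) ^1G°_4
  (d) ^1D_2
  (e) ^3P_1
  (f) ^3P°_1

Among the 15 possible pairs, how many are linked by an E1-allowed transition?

3

(a)–(b): forbidden (parity, ΔS, ΔL).
(a)–(c): forbidden (parity, ΔS, ΔL, ΔJ).
(a)–(d): forbidden (ΔS, ΔL).
(a)–(e): allowed.
(a)–(f): forbidden (parity).
(b)–(c): forbidden (parity, ΔL, ΔJ).
(b)–(d): allowed.
(b)–(e): forbidden (ΔS).
(b)–(f): forbidden (parity, ΔS).
(c)–(d): forbidden (ΔL, ΔJ).
(c)–(e): forbidden (ΔS, ΔL, ΔJ).
(c)–(f): forbidden (parity, ΔS, ΔL, ΔJ).
(d)–(e): forbidden (parity, ΔS).
(d)–(f): forbidden (ΔS).
(e)–(f): allowed.
Allowed pairs: 3 of 15.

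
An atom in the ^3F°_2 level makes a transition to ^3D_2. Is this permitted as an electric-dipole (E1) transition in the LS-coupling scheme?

Parity must change: odd → even — passes.
ΔS = 0: S: 1 → 1 — passes.
ΔL = 0, ±1 (not L=0↔0): L: 3 → 2, ΔL = -1 — passes.
ΔJ = 0, ±1 (not J=0↔0): J: 2 → 2, ΔJ = +0 — passes.
All four E1 rules are satisfied.

allowed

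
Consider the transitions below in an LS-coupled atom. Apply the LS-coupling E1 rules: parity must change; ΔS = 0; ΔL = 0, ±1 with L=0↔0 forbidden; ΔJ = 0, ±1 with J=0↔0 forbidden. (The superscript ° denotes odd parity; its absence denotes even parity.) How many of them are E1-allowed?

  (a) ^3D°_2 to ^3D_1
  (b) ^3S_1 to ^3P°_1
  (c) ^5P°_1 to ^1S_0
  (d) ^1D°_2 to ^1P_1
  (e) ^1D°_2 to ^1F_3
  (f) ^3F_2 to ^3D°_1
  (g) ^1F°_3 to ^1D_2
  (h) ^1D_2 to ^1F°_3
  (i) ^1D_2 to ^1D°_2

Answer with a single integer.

8

(a) allowed
(b) allowed
(c) forbidden (ΔS fails)
(d) allowed
(e) allowed
(f) allowed
(g) allowed
(h) allowed
(i) allowed
Total allowed: 8 of 9.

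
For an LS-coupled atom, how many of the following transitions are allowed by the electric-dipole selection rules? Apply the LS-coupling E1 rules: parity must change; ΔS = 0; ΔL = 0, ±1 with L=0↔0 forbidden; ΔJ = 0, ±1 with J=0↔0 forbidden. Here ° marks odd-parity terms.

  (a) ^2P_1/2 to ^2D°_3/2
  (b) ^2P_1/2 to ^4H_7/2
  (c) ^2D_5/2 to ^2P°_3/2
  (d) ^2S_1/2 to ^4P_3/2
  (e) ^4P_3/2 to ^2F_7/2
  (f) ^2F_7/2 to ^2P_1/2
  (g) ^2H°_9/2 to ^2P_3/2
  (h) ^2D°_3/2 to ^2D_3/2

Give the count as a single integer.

(a) allowed
(b) forbidden (parity, ΔS, ΔL, ΔJ fail)
(c) allowed
(d) forbidden (parity, ΔS fail)
(e) forbidden (parity, ΔS, ΔL, ΔJ fail)
(f) forbidden (parity, ΔL, ΔJ fail)
(g) forbidden (ΔL, ΔJ fail)
(h) allowed
Total allowed: 3 of 8.

3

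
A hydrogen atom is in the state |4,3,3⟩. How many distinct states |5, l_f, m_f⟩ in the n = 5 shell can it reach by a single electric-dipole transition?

E1 requires Δl = ±1, so l_f ∈ {2, 4}; with 0 ≤ l_f ≤ n_f−1 = 4, the allowed l_f values are {2, 4}.
For l_f = 2: m_f ∈ {m_i−1, m_i, m_i+1} ∩ [−2, 2] = {2} → 1 state.
For l_f = 4: m_f ∈ {m_i−1, m_i, m_i+1} ∩ [−4, 4] = {2, 3, 4} → 3 states.
Total: 4.

4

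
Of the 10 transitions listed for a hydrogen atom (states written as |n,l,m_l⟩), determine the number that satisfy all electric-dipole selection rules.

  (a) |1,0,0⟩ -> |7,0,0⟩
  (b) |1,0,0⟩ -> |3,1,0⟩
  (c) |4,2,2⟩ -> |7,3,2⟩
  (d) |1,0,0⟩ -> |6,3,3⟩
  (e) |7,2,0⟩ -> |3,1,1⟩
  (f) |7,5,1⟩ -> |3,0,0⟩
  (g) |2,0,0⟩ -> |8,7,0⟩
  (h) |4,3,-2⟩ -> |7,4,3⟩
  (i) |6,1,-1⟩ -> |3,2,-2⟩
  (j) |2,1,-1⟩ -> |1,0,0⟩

(a) forbidden — Δl = +0 (E1 requires Δl = ±1)
(b) allowed
(c) allowed
(d) forbidden — Δl = +3 (E1 requires Δl = ±1); Δm_l = +3 (E1 requires Δm_l = 0, ±1)
(e) allowed
(f) forbidden — Δl = -5 (E1 requires Δl = ±1)
(g) forbidden — Δl = +7 (E1 requires Δl = ±1)
(h) forbidden — Δm_l = +5 (E1 requires Δm_l = 0, ±1)
(i) allowed
(j) allowed
Total allowed: 5 of 10.

5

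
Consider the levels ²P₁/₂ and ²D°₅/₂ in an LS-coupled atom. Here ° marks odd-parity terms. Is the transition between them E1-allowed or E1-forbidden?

Parity must change: even → odd — passes.
ΔS = 0: S: 1/2 → 1/2 — passes.
ΔL = 0, ±1 (not L=0↔0): L: 1 → 2, ΔL = +1 — passes.
ΔJ = 0, ±1 (not J=0↔0): J: 1/2 → 5/2, ΔJ = +2 — fails.
Rule(s) violated: ΔJ.

forbidden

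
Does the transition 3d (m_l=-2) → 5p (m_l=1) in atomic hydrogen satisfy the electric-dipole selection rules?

forbidden

Initial l = 2, final l = 1, so Δl = -1. E1 requires Δl = ±1: passes.
m_l: -2 → 1 (Δm_l = +3). |Δm_l| ≤ 1 fails.
The transition is electric-dipole forbidden.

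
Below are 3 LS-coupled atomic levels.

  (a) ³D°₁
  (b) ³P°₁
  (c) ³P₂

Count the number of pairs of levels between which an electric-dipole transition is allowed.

(a)–(b): forbidden (parity).
(a)–(c): allowed.
(b)–(c): allowed.
Allowed pairs: 2 of 3.

2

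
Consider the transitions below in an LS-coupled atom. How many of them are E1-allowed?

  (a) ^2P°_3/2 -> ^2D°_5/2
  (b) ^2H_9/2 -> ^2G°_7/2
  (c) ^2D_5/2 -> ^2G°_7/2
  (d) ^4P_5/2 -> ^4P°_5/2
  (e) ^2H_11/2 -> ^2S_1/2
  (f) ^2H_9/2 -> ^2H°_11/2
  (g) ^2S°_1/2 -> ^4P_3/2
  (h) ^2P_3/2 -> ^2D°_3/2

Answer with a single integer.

4

(a) forbidden (parity fails)
(b) allowed
(c) forbidden (ΔL fails)
(d) allowed
(e) forbidden (parity, ΔL, ΔJ fail)
(f) allowed
(g) forbidden (ΔS fails)
(h) allowed
Total allowed: 4 of 8.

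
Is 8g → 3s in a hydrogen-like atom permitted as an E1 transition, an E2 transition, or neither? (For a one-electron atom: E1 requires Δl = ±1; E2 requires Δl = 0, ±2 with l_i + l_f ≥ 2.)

Δl = 0 − 4 = -4; l_i + l_f = 4.
E1 (Δl = ±1): not satisfied.
E2 (Δl = 0,±2, l_i+l_f ≥ 2): not satisfied.

neither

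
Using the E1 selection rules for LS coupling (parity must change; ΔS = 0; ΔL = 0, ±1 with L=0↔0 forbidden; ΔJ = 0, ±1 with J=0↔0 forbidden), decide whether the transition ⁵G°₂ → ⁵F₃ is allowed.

Reading off the term symbols: S 2→2, L 4→3, J 2→3, parity odd→even.
ΔS = 0: S: 2 → 2 — ✓.
Parity must change: odd → even — ✓.
ΔL = 0, ±1 (not L=0↔0): L: 4 → 3, ΔL = -1 — ✓.
ΔJ = 0, ±1 (not J=0↔0): J: 2 → 3, ΔJ = +1 — ✓.
All four E1 rules are satisfied.

allowed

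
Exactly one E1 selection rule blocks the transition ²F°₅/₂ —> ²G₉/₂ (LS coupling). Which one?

the ΔJ = 0, ±1 rule

Initial level: S=1/2, L=3, J=5/2, parity odd. Final level: S=1/2, L=4, J=9/2, parity even.
Parity must change: odd → even — passes.
ΔL = 0, ±1 (not L=0↔0): L: 3 → 4, ΔL = +1 — passes.
ΔS = 0: S: 1/2 → 1/2 — passes.
ΔJ = 0, ±1 (not J=0↔0): J: 5/2 → 9/2, ΔJ = +2 — fails.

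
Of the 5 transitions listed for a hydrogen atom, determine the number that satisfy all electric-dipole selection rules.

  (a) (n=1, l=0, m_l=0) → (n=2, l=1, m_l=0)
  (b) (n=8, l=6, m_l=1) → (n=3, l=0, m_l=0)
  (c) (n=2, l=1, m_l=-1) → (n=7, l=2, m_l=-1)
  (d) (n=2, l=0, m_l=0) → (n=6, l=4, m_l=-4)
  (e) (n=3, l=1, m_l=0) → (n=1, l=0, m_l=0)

3

(a) allowed
(b) forbidden — Δl = -6 (E1 requires Δl = ±1)
(c) allowed
(d) forbidden — Δl = +4 (E1 requires Δl = ±1); Δm_l = -4 (E1 requires Δm_l = 0, ±1)
(e) allowed
Total allowed: 3 of 5.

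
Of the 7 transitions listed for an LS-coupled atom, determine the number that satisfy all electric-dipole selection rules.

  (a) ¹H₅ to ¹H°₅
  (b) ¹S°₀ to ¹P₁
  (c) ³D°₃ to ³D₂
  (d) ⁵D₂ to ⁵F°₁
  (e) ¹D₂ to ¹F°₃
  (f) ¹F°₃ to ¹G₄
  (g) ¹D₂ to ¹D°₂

7

(a) allowed
(b) allowed
(c) allowed
(d) allowed
(e) allowed
(f) allowed
(g) allowed
Total allowed: 7 of 7.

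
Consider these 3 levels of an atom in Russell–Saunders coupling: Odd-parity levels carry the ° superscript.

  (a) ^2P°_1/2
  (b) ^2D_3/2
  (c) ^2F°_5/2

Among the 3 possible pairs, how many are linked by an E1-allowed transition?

2

(a)–(b): allowed.
(a)–(c): forbidden (parity, ΔL, ΔJ).
(b)–(c): allowed.
Allowed pairs: 2 of 3.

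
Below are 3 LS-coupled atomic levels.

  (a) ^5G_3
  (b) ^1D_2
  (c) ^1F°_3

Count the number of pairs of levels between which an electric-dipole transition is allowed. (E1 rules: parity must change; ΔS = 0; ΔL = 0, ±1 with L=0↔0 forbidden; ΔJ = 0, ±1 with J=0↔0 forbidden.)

(a)–(b): forbidden (parity, ΔS, ΔL).
(a)–(c): forbidden (ΔS).
(b)–(c): allowed.
Allowed pairs: 1 of 3.

1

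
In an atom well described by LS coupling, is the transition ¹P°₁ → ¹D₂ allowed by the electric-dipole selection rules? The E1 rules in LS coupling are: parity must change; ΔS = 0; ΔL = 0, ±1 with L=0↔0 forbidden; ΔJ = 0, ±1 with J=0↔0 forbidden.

Reading off the term symbols: S 0→0, L 1→2, J 1→2, parity odd→even.
Parity must change: odd → even — passes.
ΔS = 0: S: 0 → 0 — passes.
ΔL = 0, ±1 (not L=0↔0): L: 1 → 2, ΔL = +1 — passes.
ΔJ = 0, ±1 (not J=0↔0): J: 1 → 2, ΔJ = +1 — passes.
All four E1 rules are satisfied.

allowed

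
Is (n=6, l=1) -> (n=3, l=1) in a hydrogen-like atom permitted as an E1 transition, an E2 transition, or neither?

E2

Δl = 1 − 1 = +0; l_i + l_f = 2.
E1 (Δl = ±1): not satisfied.
E2 (Δl = 0,±2, l_i+l_f ≥ 2): satisfied.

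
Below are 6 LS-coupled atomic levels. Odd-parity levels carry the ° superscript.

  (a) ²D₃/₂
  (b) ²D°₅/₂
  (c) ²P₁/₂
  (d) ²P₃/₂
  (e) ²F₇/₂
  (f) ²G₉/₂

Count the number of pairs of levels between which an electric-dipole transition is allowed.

(a)–(b): allowed.
(a)–(c): forbidden (parity).
(a)–(d): forbidden (parity).
(a)–(e): forbidden (parity, ΔJ).
(a)–(f): forbidden (parity, ΔL, ΔJ).
(b)–(c): forbidden (ΔJ).
(b)–(d): allowed.
(b)–(e): allowed.
(b)–(f): forbidden (ΔL, ΔJ).
(c)–(d): forbidden (parity).
(c)–(e): forbidden (parity, ΔL, ΔJ).
(c)–(f): forbidden (parity, ΔL, ΔJ).
(d)–(e): forbidden (parity, ΔL, ΔJ).
(d)–(f): forbidden (parity, ΔL, ΔJ).
(e)–(f): forbidden (parity).
Allowed pairs: 3 of 15.

3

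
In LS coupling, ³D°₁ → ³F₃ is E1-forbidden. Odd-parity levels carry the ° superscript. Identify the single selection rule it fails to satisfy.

the ΔJ = 0, ±1 rule

Initial level: S=1, L=2, J=1, parity odd. Final level: S=1, L=3, J=3, parity even.
ΔJ = 0, ±1 (not J=0↔0): J: 1 → 3, ΔJ = +2 — fails.
Parity must change: odd → even — ok.
ΔL = 0, ±1 (not L=0↔0): L: 2 → 3, ΔL = +1 — ok.
ΔS = 0: S: 1 → 1 — ok.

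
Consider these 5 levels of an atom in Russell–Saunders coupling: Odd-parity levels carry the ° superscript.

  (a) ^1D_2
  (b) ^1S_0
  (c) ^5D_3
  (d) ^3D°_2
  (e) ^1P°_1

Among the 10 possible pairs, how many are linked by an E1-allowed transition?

2

(a)–(b): forbidden (parity, ΔL, ΔJ).
(a)–(c): forbidden (parity, ΔS).
(a)–(d): forbidden (ΔS).
(a)–(e): allowed.
(b)–(c): forbidden (parity, ΔS, ΔL, ΔJ).
(b)–(d): forbidden (ΔS, ΔL, ΔJ).
(b)–(e): allowed.
(c)–(d): forbidden (ΔS).
(c)–(e): forbidden (ΔS, ΔJ).
(d)–(e): forbidden (parity, ΔS).
Allowed pairs: 2 of 10.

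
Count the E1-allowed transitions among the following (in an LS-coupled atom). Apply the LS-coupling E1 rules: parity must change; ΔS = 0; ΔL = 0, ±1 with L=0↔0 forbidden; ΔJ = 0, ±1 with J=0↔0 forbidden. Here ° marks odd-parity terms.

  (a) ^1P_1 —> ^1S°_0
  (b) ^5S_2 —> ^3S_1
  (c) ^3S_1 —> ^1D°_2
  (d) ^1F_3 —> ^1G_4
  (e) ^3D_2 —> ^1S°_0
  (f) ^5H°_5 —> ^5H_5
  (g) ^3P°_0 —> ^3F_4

2

(a) allowed
(b) forbidden (parity, ΔS, ΔL fail)
(c) forbidden (ΔS, ΔL fail)
(d) forbidden (parity fails)
(e) forbidden (ΔS, ΔL, ΔJ fail)
(f) allowed
(g) forbidden (ΔL, ΔJ fail)
Total allowed: 2 of 7.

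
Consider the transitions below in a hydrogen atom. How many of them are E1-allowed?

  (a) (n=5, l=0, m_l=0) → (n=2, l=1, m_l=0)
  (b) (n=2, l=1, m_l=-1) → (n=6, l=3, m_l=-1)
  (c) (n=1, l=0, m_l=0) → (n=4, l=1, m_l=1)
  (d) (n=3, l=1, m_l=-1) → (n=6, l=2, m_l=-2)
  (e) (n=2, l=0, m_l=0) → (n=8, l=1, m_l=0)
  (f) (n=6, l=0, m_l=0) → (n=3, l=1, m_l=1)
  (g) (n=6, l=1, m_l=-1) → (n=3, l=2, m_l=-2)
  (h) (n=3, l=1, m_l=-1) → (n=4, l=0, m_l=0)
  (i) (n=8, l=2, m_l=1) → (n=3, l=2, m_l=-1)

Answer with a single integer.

7

(a) allowed
(b) forbidden — Δl = +2 (E1 requires Δl = ±1)
(c) allowed
(d) allowed
(e) allowed
(f) allowed
(g) allowed
(h) allowed
(i) forbidden — Δl = +0 (E1 requires Δl = ±1); Δm_l = -2 (E1 requires Δm_l = 0, ±1)
Total allowed: 7 of 9.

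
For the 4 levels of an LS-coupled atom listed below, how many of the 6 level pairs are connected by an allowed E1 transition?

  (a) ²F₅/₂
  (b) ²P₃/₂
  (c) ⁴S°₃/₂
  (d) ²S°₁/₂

1

(a)–(b): forbidden (parity, ΔL).
(a)–(c): forbidden (ΔS, ΔL).
(a)–(d): forbidden (ΔL, ΔJ).
(b)–(c): forbidden (ΔS).
(b)–(d): allowed.
(c)–(d): forbidden (parity, ΔS, ΔL).
Allowed pairs: 1 of 6.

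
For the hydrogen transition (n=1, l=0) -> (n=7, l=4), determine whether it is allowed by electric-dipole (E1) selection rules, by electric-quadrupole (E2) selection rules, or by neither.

Δl = 4 − 0 = +4; l_i + l_f = 4.
E1 (Δl = ±1): not satisfied.
E2 (Δl = 0,±2, l_i+l_f ≥ 2): not satisfied.

neither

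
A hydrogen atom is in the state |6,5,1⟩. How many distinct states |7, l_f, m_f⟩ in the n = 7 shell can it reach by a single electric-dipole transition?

6

E1 requires Δl = ±1, so l_f ∈ {4, 6}; with 0 ≤ l_f ≤ n_f−1 = 6, the allowed l_f values are {4, 6}.
For l_f = 4: m_f ∈ {m_i−1, m_i, m_i+1} ∩ [−4, 4] = {0, 1, 2} → 3 states.
For l_f = 6: m_f ∈ {m_i−1, m_i, m_i+1} ∩ [−6, 6] = {0, 1, 2} → 3 states.
Total: 6.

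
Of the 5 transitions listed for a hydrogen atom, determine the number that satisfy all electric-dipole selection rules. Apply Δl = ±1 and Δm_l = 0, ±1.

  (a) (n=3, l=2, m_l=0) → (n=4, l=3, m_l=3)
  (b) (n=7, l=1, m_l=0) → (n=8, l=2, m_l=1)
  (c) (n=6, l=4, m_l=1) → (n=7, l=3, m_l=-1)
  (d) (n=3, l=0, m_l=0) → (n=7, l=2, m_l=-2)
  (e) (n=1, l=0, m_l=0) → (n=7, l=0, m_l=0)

1

(a) forbidden — Δm_l = +3 (E1 requires Δm_l = 0, ±1)
(b) allowed
(c) forbidden — Δm_l = -2 (E1 requires Δm_l = 0, ±1)
(d) forbidden — Δl = +2 (E1 requires Δl = ±1); Δm_l = -2 (E1 requires Δm_l = 0, ±1)
(e) forbidden — Δl = +0 (E1 requires Δl = ±1)
Total allowed: 1 of 5.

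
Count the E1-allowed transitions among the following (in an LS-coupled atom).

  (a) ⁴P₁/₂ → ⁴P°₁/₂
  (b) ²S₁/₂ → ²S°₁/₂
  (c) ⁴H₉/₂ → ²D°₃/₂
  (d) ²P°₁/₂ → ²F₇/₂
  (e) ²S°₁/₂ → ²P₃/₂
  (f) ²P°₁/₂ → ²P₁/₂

3

(a) allowed
(b) forbidden (ΔL fails)
(c) forbidden (ΔS, ΔL, ΔJ fail)
(d) forbidden (ΔL, ΔJ fail)
(e) allowed
(f) allowed
Total allowed: 3 of 6.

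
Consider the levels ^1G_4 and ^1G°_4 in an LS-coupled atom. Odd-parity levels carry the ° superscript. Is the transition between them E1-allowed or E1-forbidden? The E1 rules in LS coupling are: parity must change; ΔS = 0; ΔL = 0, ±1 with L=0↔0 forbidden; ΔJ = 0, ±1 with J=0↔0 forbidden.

Parity must change: even → odd — passes.
ΔS = 0: S: 0 → 0 — passes.
ΔL = 0, ±1 (not L=0↔0): L: 4 → 4, ΔL = +0 — passes.
ΔJ = 0, ±1 (not J=0↔0): J: 4 → 4, ΔJ = +0 — passes.
All four E1 rules are satisfied.

allowed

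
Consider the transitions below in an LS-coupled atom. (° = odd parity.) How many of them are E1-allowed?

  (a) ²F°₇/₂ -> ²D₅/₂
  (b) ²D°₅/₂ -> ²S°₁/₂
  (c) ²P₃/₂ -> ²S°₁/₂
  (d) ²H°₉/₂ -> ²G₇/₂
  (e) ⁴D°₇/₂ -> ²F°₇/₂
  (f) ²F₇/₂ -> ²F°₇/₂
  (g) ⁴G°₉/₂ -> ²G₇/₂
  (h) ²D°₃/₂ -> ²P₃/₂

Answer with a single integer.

5

(a) allowed
(b) forbidden (parity, ΔL, ΔJ fail)
(c) allowed
(d) allowed
(e) forbidden (parity, ΔS fail)
(f) allowed
(g) forbidden (ΔS fails)
(h) allowed
Total allowed: 5 of 8.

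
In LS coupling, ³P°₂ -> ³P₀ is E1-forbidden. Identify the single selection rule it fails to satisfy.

the ΔJ = 0, ±1 rule

Parity must change: odd → even — ok.
ΔS = 0: S: 1 → 1 — ok.
ΔL = 0, ±1 (not L=0↔0): L: 1 → 1, ΔL = +0 — ok.
ΔJ = 0, ±1 (not J=0↔0): J: 2 → 0, ΔJ = -2 — fails.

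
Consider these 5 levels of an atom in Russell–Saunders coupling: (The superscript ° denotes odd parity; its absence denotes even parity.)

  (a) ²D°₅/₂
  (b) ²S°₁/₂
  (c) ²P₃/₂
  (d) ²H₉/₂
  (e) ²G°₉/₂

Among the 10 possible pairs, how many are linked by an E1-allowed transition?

3

(a)–(b): forbidden (parity, ΔL, ΔJ).
(a)–(c): allowed.
(a)–(d): forbidden (ΔL, ΔJ).
(a)–(e): forbidden (parity, ΔL, ΔJ).
(b)–(c): allowed.
(b)–(d): forbidden (ΔL, ΔJ).
(b)–(e): forbidden (parity, ΔL, ΔJ).
(c)–(d): forbidden (parity, ΔL, ΔJ).
(c)–(e): forbidden (ΔL, ΔJ).
(d)–(e): allowed.
Allowed pairs: 3 of 10.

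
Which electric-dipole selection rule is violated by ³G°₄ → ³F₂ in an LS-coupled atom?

Reading off the term symbols: S 1→1, L 4→3, J 4→2, parity odd→even.
Parity must change: odd → even — ok.
ΔS = 0: S: 1 → 1 — ok.
ΔL = 0, ±1 (not L=0↔0): L: 4 → 3, ΔL = -1 — ok.
ΔJ = 0, ±1 (not J=0↔0): J: 4 → 2, ΔJ = -2 — fails.

the ΔJ = 0, ±1 rule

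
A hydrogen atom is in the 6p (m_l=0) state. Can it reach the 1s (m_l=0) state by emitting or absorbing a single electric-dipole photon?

allowed

Initial l = 1, final l = 0, so Δl = -1. E1 requires Δl = ±1: ✓.
Δm_l = 0 − (0) = +0. E1 requires Δm_l = 0, ±1: ✓.
All E1 selection rules are satisfied.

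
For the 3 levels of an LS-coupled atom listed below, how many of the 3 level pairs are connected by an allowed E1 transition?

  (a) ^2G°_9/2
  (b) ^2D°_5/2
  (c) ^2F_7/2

2

(a)–(b): forbidden (parity, ΔL, ΔJ).
(a)–(c): allowed.
(b)–(c): allowed.
Allowed pairs: 2 of 3.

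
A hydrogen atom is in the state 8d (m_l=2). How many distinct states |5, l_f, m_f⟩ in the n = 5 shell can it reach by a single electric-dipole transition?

E1 requires Δl = ±1, so l_f ∈ {1, 3}; with 0 ≤ l_f ≤ n_f−1 = 4, the allowed l_f values are {1, 3}.
For l_f = 1: m_f ∈ {m_i−1, m_i, m_i+1} ∩ [−1, 1] = {1} → 1 state.
For l_f = 3: m_f ∈ {m_i−1, m_i, m_i+1} ∩ [−3, 3] = {1, 2, 3} → 3 states.
Total: 4.

4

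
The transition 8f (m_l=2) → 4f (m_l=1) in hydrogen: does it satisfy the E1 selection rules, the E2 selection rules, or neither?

E2

Δl = 3 − 3 = +0; l_i + l_f = 6.
Δm_l = -1.
E1 (Δl = ±1, |Δm_l| ≤ 1): not satisfied.
E2 (Δl = 0,±2, l_i+l_f ≥ 2, |Δm_l| ≤ 2): satisfied.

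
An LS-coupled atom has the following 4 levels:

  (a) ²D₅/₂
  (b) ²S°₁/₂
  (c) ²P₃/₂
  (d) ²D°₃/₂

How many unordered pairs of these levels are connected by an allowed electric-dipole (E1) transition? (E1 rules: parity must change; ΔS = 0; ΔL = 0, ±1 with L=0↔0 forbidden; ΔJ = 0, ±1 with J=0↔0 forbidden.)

(a)–(b): forbidden (ΔL, ΔJ).
(a)–(c): forbidden (parity).
(a)–(d): allowed.
(b)–(c): allowed.
(b)–(d): forbidden (parity, ΔL).
(c)–(d): allowed.
Allowed pairs: 3 of 6.

3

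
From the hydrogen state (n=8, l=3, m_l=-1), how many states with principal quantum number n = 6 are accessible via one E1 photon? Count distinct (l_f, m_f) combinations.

6

E1 requires Δl = ±1, so l_f ∈ {2, 4}; with 0 ≤ l_f ≤ n_f−1 = 5, the allowed l_f values are {2, 4}.
For l_f = 2: m_f ∈ {m_i−1, m_i, m_i+1} ∩ [−2, 2] = {-2, -1, 0} → 3 states.
For l_f = 4: m_f ∈ {m_i−1, m_i, m_i+1} ∩ [−4, 4] = {-2, -1, 0} → 3 states.
Total: 6.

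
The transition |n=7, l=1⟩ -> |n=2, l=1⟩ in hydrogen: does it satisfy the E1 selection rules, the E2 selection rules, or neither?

E2

Δl = 1 − 1 = +0; l_i + l_f = 2.
E1 (Δl = ±1): not satisfied.
E2 (Δl = 0,±2, l_i+l_f ≥ 2): satisfied.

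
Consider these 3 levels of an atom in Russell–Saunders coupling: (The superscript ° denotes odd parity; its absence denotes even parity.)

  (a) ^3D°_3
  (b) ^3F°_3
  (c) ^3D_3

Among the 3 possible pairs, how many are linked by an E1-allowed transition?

(a)–(b): forbidden (parity).
(a)–(c): allowed.
(b)–(c): allowed.
Allowed pairs: 2 of 3.

2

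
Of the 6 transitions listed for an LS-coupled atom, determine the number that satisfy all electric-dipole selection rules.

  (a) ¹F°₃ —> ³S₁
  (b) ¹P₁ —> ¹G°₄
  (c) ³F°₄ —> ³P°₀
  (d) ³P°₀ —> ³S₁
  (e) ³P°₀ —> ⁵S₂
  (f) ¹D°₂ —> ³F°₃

1

(a) forbidden (ΔS, ΔL, ΔJ fail)
(b) forbidden (ΔL, ΔJ fail)
(c) forbidden (parity, ΔL, ΔJ fail)
(d) allowed
(e) forbidden (ΔS, ΔJ fail)
(f) forbidden (parity, ΔS fail)
Total allowed: 1 of 6.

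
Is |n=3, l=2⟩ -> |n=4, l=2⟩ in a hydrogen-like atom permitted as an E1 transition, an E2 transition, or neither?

Δl = 2 − 2 = +0; l_i + l_f = 4.
E1 (Δl = ±1): not satisfied.
E2 (Δl = 0,±2, l_i+l_f ≥ 2): satisfied.

E2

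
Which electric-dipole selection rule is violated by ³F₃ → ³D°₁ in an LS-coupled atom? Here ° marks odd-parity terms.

the ΔJ = 0, ±1 rule

Parity must change: even → odd — ok.
ΔS = 0: S: 1 → 1 — ok.
ΔL = 0, ±1 (not L=0↔0): L: 3 → 2, ΔL = -1 — ok.
ΔJ = 0, ±1 (not J=0↔0): J: 3 → 1, ΔJ = -2 — fails.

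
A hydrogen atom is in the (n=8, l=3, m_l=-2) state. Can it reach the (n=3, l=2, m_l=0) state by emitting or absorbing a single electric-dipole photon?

l: 3 → 2 (Δl = -1). Δl = ±1 passes.
Δm_l = 0 − (-2) = +2. E1 requires Δm_l = 0, ±1: fails.
The transition is electric-dipole forbidden.

forbidden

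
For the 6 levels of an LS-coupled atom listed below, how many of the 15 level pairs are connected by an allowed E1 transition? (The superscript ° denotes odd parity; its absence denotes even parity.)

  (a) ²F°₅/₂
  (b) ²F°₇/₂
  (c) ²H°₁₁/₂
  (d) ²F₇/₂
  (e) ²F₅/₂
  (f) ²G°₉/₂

5

(a)–(b): forbidden (parity).
(a)–(c): forbidden (parity, ΔL, ΔJ).
(a)–(d): allowed.
(a)–(e): allowed.
(a)–(f): forbidden (parity, ΔJ).
(b)–(c): forbidden (parity, ΔL, ΔJ).
(b)–(d): allowed.
(b)–(e): allowed.
(b)–(f): forbidden (parity).
(c)–(d): forbidden (ΔL, ΔJ).
(c)–(e): forbidden (ΔL, ΔJ).
(c)–(f): forbidden (parity).
(d)–(e): forbidden (parity).
(d)–(f): allowed.
(e)–(f): forbidden (ΔJ).
Allowed pairs: 5 of 15.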